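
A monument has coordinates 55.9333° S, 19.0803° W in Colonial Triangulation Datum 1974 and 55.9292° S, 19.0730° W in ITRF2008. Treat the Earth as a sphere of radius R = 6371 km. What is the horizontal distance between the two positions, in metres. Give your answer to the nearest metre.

Δφ = -55.9292° − -55.9333° = +0.0041°; Δλ = -19.0730° − -19.0803° = +0.0073°.
1° along a meridian = πR/180 = 111195 m.
ΔN = Δφ × 111195 = 455.9 m; ΔE = Δλ × 111195 × cos(-55.9333°) = +0.0073 × 111195 × 0.560158 = 454.7 m.
Distance = √(ΔE² + ΔN²) = √(454.7² + 455.9²) = 643.9 m.

644 m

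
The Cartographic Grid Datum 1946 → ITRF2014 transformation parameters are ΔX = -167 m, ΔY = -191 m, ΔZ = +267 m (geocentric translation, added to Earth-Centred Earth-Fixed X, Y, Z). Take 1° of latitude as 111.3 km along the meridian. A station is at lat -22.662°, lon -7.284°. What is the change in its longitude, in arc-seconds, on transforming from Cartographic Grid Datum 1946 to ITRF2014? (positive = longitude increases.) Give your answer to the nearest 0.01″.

Δλ = -7.38″

sin φ = -0.385294, cos φ = 0.922794, sin λ = -0.126788, cos λ = 0.991930.
East component: ΔE = −sin λ·ΔX + cos λ·ΔY = −(-0.126788)(-167) + (0.991930)(-191) = -210.63 m.
1° of latitude spans 111300 m; at latitude φ, 1° of longitude spans that × cos φ = 102707.0 m, so Δλ = -210.63 / 102707.0 × 3600 = -7.383″.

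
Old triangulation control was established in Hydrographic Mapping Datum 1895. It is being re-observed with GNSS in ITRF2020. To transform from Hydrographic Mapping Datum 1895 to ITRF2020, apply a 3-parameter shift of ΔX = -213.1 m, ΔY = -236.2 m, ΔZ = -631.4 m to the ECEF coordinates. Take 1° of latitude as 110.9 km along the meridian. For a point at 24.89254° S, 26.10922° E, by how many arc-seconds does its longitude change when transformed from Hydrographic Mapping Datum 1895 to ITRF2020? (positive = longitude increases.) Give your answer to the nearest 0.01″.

sin φ = -0.420918, cos φ = 0.907099, sin λ = 0.440084, cos λ = 0.897957.
East component: ΔE = −sin λ·ΔX + cos λ·ΔY = −(0.440084)(-213.1) + (0.897957)(-236.2) = -118.32 m.
1° of latitude spans 110900 m; at latitude φ, 1° of longitude spans that × cos φ = 100597.3 m, so Δλ = -118.32 / 100597.3 × 3600 = -4.234″.

Δλ = -4.23″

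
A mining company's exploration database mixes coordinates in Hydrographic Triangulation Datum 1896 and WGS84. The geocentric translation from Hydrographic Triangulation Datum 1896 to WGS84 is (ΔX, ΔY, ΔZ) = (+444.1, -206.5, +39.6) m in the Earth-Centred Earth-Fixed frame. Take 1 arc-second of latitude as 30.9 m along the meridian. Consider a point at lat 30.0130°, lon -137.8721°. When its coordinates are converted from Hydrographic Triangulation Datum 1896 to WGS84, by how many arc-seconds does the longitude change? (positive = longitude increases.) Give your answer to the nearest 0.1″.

Δλ = 16.9″

sin φ = 0.500196, cos φ = 0.865912, sin λ = -0.670788, cos λ = -0.741649.
East component: ΔE = −sin λ·ΔX + cos λ·ΔY = −(-0.670788)(444.1) + (-0.741649)(-206.5) = 451.05 m.
1° of latitude spans 3600 × 30.90 = 111240 m; at latitude φ, 1° of longitude spans that × cos φ = 96324.0 m, so Δλ = 451.05 / 96324.0 × 3600 = 16.857″.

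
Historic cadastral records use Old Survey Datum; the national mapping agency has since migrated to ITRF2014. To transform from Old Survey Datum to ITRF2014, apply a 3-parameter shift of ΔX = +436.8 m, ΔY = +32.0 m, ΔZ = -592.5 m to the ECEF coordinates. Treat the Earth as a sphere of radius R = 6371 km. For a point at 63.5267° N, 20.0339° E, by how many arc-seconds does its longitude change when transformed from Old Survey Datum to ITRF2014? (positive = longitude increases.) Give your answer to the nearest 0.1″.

Δλ = -8.7″

sin φ = 0.895142, cos φ = 0.445781, sin λ = 0.342576, cos λ = 0.939490.
East component: ΔE = −sin λ·ΔX + cos λ·ΔY = −(0.342576)(436.8) + (0.939490)(32.0) = -119.57 m.
1° of latitude spans πR/180 = 111195 m; at latitude φ, 1° of longitude spans that × cos φ = 49568.6 m, so Δλ = -119.57 / 49568.6 × 3600 = -8.684″.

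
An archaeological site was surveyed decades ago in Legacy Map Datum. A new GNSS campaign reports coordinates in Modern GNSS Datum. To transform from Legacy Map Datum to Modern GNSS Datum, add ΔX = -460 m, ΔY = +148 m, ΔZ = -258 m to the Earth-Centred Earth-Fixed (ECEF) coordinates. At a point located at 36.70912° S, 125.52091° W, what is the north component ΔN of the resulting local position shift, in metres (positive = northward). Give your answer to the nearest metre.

ΔN = -119 m

At φ = -36.70912°, λ = -125.52091°: sin φ = -0.597753, cos φ = 0.801681, sin λ = -0.813904, cos λ = -0.581000.
ΔN = −sin φ cos λ·ΔX − sin φ sin λ·ΔY + cos φ·ΔZ = −(-0.597753)(-0.581000)(-460) − (-0.597753)(-0.813904)(148) + (0.801681)(-258) = -119.08 m.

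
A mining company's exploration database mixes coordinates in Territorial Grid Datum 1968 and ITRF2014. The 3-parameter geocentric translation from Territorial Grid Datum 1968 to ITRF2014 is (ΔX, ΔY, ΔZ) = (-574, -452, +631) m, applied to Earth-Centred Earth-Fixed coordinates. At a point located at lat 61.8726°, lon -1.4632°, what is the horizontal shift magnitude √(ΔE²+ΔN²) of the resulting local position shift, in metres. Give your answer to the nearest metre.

At φ = 61.8726°, λ = -1.4632°: sin φ = 0.881902, cos φ = 0.471434, sin λ = -0.025535, cos λ = 0.999674.
ΔE = −sin λ·ΔX + cos λ·ΔY = −(-0.025535)·(-574) + (0.999674)·(-452) = -466.51 m.
ΔN = −sin φ cos λ·ΔX − sin φ sin λ·ΔY + cos φ·ΔZ = −(0.881902)(0.999674)(-574) − (0.881902)(-0.025535)(-452) + (0.471434)(631) = 793.34 m.
Horizontal magnitude = √(ΔE² + ΔN²) = √((-466.51)² + 793.34²) = 920.34 m.

920 m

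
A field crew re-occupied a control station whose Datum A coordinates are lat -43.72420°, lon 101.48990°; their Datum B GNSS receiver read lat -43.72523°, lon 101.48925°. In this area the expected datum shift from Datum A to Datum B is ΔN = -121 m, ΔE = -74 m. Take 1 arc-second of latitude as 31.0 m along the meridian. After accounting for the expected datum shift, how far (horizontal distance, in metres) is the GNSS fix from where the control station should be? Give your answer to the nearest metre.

Observed coordinate differences: Δφ = -0.00103°, Δλ = -0.00065°.
Converting to metres (1° lat = 111600 m, cos φ = 0.722675): observed ΔN = -114.9 m, observed ΔE = -52.4 m.
Subtracting the expected shift leaves a residual of -114.9 − (-121) = 6.1 m north and -52.4 − (-74) = 21.6 m east.
Residual distance = √(6.1² + 21.6²) = 22.4 m.

22 m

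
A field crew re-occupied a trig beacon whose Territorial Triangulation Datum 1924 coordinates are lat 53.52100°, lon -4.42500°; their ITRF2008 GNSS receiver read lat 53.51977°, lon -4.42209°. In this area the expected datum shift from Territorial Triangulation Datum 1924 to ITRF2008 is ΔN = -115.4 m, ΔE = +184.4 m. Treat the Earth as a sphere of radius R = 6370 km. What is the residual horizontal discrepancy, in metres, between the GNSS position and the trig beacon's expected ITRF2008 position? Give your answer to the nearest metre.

23 m

Observed coordinate differences: Δφ = -0.00123°, Δλ = +0.00291°.
Converting to metres (1° lat = 111177 m, cos φ = 0.594528): observed ΔN = -136.7 m, observed ΔE = 192.3 m.
Subtracting the expected shift leaves a residual of -136.7 − (-115.4) = -21.3 m north and 192.3 − (184.4) = 7.9 m east.
Residual distance = √((-21.3)² + 7.9²) = 22.8 m.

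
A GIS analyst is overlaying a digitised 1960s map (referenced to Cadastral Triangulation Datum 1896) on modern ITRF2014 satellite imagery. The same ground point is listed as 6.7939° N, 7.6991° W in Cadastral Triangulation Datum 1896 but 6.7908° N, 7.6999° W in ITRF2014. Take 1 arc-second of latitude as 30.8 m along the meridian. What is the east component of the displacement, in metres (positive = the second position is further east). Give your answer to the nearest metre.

ΔE = -88 m

Δφ = 6.7908° − 6.7939° = -0.0031°; Δλ = -7.6999° − -7.6991° = -0.0008°.
1° of latitude = 3600 × 30.80 = 110880 m.
ΔN = Δφ × 110880 = -343.7 m; ΔE = Δλ × 110880 × cos(6.7939°) = -0.0008 × 110880 × 0.992978 = -88.1 m.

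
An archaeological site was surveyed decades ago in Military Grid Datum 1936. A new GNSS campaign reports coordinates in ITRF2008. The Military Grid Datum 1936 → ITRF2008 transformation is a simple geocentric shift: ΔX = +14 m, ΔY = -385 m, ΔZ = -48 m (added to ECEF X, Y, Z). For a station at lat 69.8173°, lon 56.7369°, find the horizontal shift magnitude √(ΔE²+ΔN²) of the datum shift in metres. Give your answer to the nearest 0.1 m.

The local east axis at (φ, λ) is (−sin λ, cos λ, 0), so ΔE = −sin(56.7369°)·14 + cos(56.7369°)·(-385) = -222.87 m.
The local north axis is (−sin φ cos λ, −sin φ sin λ, cos φ), giving ΔN = -7.207 + 302.155 − 16.561 = 278.39 m.
Horizontal magnitude = √(ΔE² + ΔN²) = √((-222.87)² + 278.39²) = 356.61 m.

356.6 m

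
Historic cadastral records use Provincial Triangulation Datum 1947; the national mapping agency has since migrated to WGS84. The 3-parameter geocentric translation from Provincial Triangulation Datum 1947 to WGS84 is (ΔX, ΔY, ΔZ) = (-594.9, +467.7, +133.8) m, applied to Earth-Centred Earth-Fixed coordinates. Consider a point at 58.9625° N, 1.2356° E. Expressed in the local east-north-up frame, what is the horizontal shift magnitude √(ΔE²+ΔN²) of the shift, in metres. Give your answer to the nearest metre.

At φ = 58.9625°, λ = 1.2356°: sin φ = 0.856830, cos φ = 0.515599, sin λ = 0.021564, cos λ = 0.999767.
ΔE = −sin λ·ΔX + cos λ·ΔY = −(0.021564)·(-594.9) + (0.999767)·(467.7) = 480.42 m.
ΔN = −sin φ cos λ·ΔX − sin φ sin λ·ΔY + cos φ·ΔZ = −(0.856830)(0.999767)(-594.9) − (0.856830)(0.021564)(467.7) + (0.515599)(133.8) = 569.96 m.
Horizontal magnitude = √(ΔE² + ΔN²) = √(480.42² + 569.96²) = 745.42 m.

745 m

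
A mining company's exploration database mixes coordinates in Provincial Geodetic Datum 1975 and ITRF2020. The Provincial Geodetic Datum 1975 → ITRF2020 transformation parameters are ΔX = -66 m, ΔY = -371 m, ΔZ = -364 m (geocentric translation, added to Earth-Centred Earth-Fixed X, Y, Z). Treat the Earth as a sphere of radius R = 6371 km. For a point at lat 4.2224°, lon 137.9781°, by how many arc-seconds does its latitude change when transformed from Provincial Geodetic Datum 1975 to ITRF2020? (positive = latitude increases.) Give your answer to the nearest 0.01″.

Δφ = -11.28″

sin φ = 0.073628, cos φ = 0.997286, sin λ = 0.669415, cos λ = -0.742889.
North component: ΔN = −sin φ cos λ·ΔX − sin φ sin λ·ΔY + cos φ·ΔZ = −(0.073628)(-0.742889)(-66) − (0.073628)(0.669415)(-371) + (0.997286)(-364) = -348.34 m.
1° of latitude spans πR/180 = 111195 m, so Δφ = -348.34 / 111195 × 3600 = -11.278″.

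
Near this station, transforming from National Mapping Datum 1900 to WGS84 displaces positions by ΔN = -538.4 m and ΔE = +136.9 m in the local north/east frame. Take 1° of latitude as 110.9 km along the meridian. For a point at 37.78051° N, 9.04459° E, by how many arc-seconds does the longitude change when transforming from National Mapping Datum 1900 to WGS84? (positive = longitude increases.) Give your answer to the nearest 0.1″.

At latitude 37.78051°, cos φ = 0.790363.
1° of longitude at this latitude = 110.9 × cos φ = 87.65 km, so Δλ = 136.9 / 87651.3 = 0.0015619° = 5.623″.

Δλ = 5.6″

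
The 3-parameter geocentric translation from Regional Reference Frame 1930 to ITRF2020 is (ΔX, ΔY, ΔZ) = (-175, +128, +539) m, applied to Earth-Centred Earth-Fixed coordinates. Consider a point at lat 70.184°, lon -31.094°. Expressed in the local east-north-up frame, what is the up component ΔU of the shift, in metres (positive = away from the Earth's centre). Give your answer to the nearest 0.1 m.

The local up (radial) axis is (cos φ cos λ, cos φ sin λ, sin φ), giving ΔU = -50.801 − 22.410 + 507.084 = 433.87 m.

ΔU = 433.9 m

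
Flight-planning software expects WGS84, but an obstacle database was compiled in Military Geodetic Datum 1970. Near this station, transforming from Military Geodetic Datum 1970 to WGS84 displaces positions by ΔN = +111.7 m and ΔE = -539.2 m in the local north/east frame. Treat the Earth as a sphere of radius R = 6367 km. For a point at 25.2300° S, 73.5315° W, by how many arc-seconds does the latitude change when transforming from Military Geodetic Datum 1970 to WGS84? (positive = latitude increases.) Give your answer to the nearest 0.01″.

On a sphere of radius R, 1 rad of latitude = R, so Δφ = ΔN / R = 111.7 / 6367000 = 1.7544e-05 rad = 3.619″.

Δφ = 3.62″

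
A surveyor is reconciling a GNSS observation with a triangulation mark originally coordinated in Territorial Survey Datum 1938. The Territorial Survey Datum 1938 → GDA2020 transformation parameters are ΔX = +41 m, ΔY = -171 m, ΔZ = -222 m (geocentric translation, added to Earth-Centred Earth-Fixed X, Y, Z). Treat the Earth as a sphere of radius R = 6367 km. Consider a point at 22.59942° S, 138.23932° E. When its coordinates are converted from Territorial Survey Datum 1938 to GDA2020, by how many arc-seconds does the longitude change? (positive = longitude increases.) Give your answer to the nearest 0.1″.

Δλ = 3.5″

sin φ = -0.384286, cos φ = 0.923214, sin λ = 0.666021, cos λ = -0.745933.
East component: ΔE = −sin λ·ΔX + cos λ·ΔY = −(0.666021)(41) + (-0.745933)(-171) = 100.25 m.
1° of latitude spans πR/180 = 111125 m; at latitude φ, 1° of longitude spans that × cos φ = 102592.3 m, so Δλ = 100.25 / 102592.3 × 3600 = 3.518″.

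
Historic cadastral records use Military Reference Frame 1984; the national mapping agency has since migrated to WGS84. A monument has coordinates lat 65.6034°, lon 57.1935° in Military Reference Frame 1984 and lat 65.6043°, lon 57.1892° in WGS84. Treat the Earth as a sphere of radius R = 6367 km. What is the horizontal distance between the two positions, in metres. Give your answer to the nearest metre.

221 m

Δφ = 65.6043° − 65.6034° = +0.0009°; Δλ = 57.1892° − 57.1935° = -0.0043°.
1° along a meridian = πR/180 = 111125 m.
ΔN = Δφ × 111125 = 100.0 m; ΔE = Δλ × 111125 × cos(65.6034°) = -0.0043 × 111125 × 0.413050 = -197.4 m.
Distance = √(ΔE² + ΔN²) = √((-197.4)² + 100.0²) = 221.3 m.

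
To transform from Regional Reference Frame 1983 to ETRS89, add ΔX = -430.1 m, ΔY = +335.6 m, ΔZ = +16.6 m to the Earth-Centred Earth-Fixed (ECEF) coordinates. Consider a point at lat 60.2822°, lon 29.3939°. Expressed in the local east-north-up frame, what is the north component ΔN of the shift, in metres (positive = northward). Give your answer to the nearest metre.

The local north axis is (−sin φ cos λ, −sin φ sin λ, cos φ), giving ΔN = 325.446 − 143.052 + 8.229 = 190.62 m.

ΔN = 191 m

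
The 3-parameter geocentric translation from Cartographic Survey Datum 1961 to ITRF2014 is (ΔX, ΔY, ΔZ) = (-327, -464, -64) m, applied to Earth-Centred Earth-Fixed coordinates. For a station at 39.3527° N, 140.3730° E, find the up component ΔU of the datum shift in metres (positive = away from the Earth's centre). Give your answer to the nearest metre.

ΔU = -75 m

At φ = 39.3527°, λ = 140.3730°: sin φ = 0.634092, cos φ = 0.773257, sin λ = 0.637787, cos λ = -0.770213.
ΔU = cos φ cos λ·ΔX + cos φ sin λ·ΔY + sin φ·ΔZ = (0.773257)(-0.770213)(-327) + (0.773257)(0.637787)(-464) + (0.634092)(-64) = -74.66 m.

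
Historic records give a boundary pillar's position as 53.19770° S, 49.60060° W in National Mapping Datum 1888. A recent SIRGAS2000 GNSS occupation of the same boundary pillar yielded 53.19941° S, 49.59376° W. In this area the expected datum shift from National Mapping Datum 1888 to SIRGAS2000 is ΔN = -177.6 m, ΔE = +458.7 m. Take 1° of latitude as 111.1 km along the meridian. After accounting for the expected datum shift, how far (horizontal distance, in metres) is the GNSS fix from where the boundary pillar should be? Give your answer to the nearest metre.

Observed coordinate differences: Δφ = -0.00171°, Δλ = +0.00684°.
Converting to metres (1° lat = 111100 m, cos φ = 0.599056): observed ΔN = -190.0 m, observed ΔE = 455.2 m.
Subtracting the expected shift leaves a residual of -190.0 − (-177.6) = -12.4 m north and 455.2 − (458.7) = -3.5 m east.
Residual distance = √((-12.4)² + (-3.5)²) = 12.9 m.

13 m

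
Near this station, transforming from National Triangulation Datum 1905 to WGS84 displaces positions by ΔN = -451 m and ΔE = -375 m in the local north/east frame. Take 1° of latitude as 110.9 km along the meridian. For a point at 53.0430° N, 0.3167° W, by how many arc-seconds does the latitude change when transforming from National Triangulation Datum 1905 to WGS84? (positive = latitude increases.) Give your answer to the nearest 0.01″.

1° of latitude = 110.9 km, so Δφ = -451.0 / 110900 = -0.0040667° = -14.640″.

Δφ = -14.64″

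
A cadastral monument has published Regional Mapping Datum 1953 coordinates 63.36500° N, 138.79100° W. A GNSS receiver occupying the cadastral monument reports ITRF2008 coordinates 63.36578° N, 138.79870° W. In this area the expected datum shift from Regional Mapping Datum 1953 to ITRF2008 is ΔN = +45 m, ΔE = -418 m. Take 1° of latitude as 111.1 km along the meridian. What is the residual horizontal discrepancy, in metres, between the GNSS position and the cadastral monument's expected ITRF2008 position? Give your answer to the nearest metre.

Observed coordinate differences: Δφ = +0.00078°, Δλ = -0.00770°.
Converting to metres (1° lat = 111100 m, cos φ = 0.448305): observed ΔN = 86.7 m, observed ΔE = -383.5 m.
Subtracting the expected shift leaves a residual of 86.7 − (45) = 41.7 m north and -383.5 − (-418) = 34.5 m east.
Residual distance = √(41.7² + 34.5²) = 54.1 m.

54 m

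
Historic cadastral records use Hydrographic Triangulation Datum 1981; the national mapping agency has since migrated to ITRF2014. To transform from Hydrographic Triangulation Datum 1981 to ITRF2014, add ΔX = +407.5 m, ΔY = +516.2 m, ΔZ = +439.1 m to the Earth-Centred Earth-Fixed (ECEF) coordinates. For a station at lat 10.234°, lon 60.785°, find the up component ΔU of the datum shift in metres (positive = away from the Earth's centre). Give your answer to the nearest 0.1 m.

At φ = 10.234°, λ = 60.785°: sin φ = 0.177669, cos φ = 0.984090, sin λ = 0.872794, cos λ = 0.488088.
ΔU = cos φ cos λ·ΔX + cos φ sin λ·ΔY + sin φ·ΔZ = (0.984090)(0.488088)(407.5) + (0.984090)(0.872794)(516.2) + (0.177669)(439.1) = 717.11 m.

ΔU = 717.1 m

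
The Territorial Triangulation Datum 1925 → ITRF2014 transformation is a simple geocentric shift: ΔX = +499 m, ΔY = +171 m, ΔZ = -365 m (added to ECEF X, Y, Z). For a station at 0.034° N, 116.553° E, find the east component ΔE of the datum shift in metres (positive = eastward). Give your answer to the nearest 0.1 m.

ΔE = -522.8 m

The local east axis at (φ, λ) is (−sin λ, cos λ, 0), so ΔE = −sin(116.553°)·499 + cos(116.553°)·171 = -522.81 m.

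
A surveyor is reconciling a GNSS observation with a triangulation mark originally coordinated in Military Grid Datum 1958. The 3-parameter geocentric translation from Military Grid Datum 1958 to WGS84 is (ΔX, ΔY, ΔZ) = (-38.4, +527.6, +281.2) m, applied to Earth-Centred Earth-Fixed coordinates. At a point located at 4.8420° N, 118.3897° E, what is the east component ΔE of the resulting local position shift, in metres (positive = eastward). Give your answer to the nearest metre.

The local east axis at (φ, λ) is (−sin λ, cos λ, 0), so ΔE = −sin(118.3897°)·(-38.4) + cos(118.3897°)·527.6 = -217.07 m.

ΔE = -217 m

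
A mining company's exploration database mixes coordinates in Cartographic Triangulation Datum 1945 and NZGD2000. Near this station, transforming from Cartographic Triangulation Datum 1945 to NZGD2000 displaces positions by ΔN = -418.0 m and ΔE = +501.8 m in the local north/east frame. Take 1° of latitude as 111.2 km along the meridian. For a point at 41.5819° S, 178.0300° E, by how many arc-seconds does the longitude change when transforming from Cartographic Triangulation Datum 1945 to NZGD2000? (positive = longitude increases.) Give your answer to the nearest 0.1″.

Δλ = 21.7″

At latitude -41.5819°, cos φ = 0.748008.
1° of longitude at this latitude = 111.2 × cos φ = 83.18 km, so Δλ = 501.8 / 83178.5 = 0.0060328° = 21.718″.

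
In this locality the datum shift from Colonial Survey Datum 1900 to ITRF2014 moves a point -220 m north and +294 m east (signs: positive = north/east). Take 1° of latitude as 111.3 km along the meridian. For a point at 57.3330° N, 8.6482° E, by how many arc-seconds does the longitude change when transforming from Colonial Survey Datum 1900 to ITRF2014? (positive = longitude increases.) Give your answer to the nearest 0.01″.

At latitude 57.3330°, cos φ = 0.539756.
1° of longitude at this latitude = 111.3 × cos φ = 60.07 km, so Δλ = 294.0 / 60074.8 = 0.0048939° = 17.618″.

Δλ = 17.62″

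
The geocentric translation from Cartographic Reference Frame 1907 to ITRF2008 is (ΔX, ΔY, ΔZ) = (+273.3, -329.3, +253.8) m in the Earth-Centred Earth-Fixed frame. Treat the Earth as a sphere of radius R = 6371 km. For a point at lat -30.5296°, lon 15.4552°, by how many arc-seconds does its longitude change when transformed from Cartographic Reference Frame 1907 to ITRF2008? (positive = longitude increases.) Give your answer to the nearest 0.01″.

Δλ = -14.67″

sin φ = -0.507983, cos φ = 0.861367, sin λ = 0.266485, cos λ = 0.963839.
East component: ΔE = −sin λ·ΔX + cos λ·ΔY = −(0.266485)(273.3) + (0.963839)(-329.3) = -390.22 m.
1° of latitude spans πR/180 = 111195 m; at latitude φ, 1° of longitude spans that × cos φ = 95779.6 m, so Δλ = -390.22 / 95779.6 × 3600 = -14.667″.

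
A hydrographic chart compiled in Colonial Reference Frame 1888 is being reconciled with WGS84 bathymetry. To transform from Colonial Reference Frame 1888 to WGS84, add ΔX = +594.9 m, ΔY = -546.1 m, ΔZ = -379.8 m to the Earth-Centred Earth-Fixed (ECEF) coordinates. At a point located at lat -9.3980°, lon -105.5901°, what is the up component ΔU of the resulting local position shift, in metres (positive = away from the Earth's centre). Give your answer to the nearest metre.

ΔU = 423 m

The local up (radial) axis is (cos φ cos λ, cos φ sin λ, sin φ), giving ΔU = -157.735 + 518.948 + 62.018 = 423.23 m.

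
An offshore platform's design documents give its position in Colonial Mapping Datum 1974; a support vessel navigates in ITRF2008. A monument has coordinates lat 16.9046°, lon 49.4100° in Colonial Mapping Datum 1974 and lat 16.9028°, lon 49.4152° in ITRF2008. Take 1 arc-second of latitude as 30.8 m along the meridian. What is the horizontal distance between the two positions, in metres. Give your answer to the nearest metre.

587 m

Δφ = 16.9028° − 16.9046° = -0.0018°; Δλ = 49.4152° − 49.4100° = +0.0052°.
1° of latitude = 3600 × 30.80 = 110880 m.
ΔN = Δφ × 110880 = -199.6 m; ΔE = Δλ × 110880 × cos(16.9046°) = +0.0052 × 110880 × 0.956790 = 551.7 m.
Distance = √(ΔE² + ΔN²) = √(551.7² + (-199.6)²) = 586.7 m.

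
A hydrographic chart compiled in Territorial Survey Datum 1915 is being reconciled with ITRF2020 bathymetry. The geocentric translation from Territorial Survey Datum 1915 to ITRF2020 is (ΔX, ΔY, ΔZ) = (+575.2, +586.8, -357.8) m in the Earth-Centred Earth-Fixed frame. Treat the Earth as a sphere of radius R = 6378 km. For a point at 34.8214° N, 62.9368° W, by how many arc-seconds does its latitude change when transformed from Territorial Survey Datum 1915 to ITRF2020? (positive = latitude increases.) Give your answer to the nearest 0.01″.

Δφ = -4.68″

sin φ = 0.571020, cos φ = 0.820936, sin λ = -0.890505, cos λ = 0.454973.
North component: ΔN = −sin φ cos λ·ΔX − sin φ sin λ·ΔY + cos φ·ΔZ = −(0.571020)(0.454973)(575.2) − (0.571020)(-0.890505)(586.8) + (0.820936)(-357.8) = -144.78 m.
1° of latitude spans πR/180 = 111317 m, so Δφ = -144.78 / 111317 × 3600 = -4.682″.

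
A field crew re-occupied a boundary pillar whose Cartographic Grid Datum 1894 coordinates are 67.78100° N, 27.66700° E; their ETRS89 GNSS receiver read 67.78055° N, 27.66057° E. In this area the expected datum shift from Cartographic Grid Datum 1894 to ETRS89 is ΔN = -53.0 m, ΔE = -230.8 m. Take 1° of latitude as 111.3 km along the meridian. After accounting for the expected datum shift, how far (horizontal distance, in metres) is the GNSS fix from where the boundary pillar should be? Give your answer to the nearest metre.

Observed coordinate differences: Δφ = -0.00045°, Δλ = -0.00643°.
Converting to metres (1° lat = 111300 m, cos φ = 0.378148): observed ΔN = -50.1 m, observed ΔE = -270.6 m.
Subtracting the expected shift leaves a residual of -50.1 − (-53.0) = 2.9 m north and -270.6 − (-230.8) = -39.8 m east.
Residual distance = √(2.9² + (-39.8)²) = 39.9 m.

40 m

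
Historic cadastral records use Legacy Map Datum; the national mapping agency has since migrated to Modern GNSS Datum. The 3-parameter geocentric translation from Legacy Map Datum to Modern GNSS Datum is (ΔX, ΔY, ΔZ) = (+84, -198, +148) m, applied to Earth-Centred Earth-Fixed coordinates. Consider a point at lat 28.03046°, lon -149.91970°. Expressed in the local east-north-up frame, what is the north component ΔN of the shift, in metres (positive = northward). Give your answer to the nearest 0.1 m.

ΔN = 118.2 m

At φ = 28.03046°, λ = -149.91970°: sin φ = 0.469941, cos φ = 0.882698, sin λ = -0.501213, cos λ = -0.865324.
ΔN = −sin φ cos λ·ΔX − sin φ sin λ·ΔY + cos φ·ΔZ = −(0.469941)(-0.865324)(84) − (0.469941)(-0.501213)(-198) + (0.882698)(148) = 118.16 m.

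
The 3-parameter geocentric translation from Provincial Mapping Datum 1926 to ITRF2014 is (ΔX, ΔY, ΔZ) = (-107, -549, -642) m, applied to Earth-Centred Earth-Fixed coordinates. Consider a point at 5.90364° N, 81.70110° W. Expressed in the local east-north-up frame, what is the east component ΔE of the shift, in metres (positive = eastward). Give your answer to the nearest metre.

At φ = 5.90364°, λ = -81.70110°: sin φ = 0.102856, cos φ = 0.994696, sin λ = -0.989529, cos λ = 0.144337.
ΔE = −sin λ·ΔX + cos λ·ΔY = −(-0.989529)·(-107) + (0.144337)·(-549) = -185.12 m.

ΔE = -185 m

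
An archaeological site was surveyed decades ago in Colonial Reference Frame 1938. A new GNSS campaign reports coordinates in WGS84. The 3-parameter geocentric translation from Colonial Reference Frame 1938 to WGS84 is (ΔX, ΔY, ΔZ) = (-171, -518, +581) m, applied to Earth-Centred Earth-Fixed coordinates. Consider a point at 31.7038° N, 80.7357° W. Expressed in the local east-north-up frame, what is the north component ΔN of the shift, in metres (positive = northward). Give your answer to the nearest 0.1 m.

At φ = 31.7038°, λ = -80.7357°: sin φ = 0.525528, cos φ = 0.850776, sin λ = -0.986956, cos λ = 0.160989.
ΔN = −sin φ cos λ·ΔX − sin φ sin λ·ΔY + cos φ·ΔZ = −(0.525528)(0.160989)(-171) − (0.525528)(-0.986956)(-518) + (0.850776)(581) = 240.10 m.

ΔN = 240.1 m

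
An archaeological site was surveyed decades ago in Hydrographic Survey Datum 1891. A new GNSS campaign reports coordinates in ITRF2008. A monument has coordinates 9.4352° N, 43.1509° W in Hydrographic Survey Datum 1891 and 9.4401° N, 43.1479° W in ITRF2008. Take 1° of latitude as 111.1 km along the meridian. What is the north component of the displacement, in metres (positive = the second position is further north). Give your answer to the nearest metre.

ΔN = 544 m

Δφ = 9.4401° − 9.4352° = +0.0049°; Δλ = -43.1479° − -43.1509° = +0.0030°.
ΔN = Δφ × 111100 = 544.4 m; ΔE = Δλ × 111100 × cos(9.4352°) = +0.0030 × 111100 × 0.986472 = 328.8 m.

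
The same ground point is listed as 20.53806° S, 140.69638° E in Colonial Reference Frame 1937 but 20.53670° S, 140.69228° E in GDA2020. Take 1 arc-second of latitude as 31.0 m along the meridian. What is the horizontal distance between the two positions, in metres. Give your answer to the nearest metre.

455 m

Δφ = -20.53670° − -20.53806° = +0.00136°; Δλ = 140.69228° − 140.69638° = -0.00410°.
1° of latitude = 3600 × 31.00 = 111600 m.
ΔN = Δφ × 111600 = 151.8 m; ΔE = Δλ × 111600 × cos(-20.53806°) = -0.00410 × 111600 × 0.936439 = -428.5 m.
Distance = √(ΔE² + ΔN²) = √((-428.5)² + 151.8²) = 454.6 m.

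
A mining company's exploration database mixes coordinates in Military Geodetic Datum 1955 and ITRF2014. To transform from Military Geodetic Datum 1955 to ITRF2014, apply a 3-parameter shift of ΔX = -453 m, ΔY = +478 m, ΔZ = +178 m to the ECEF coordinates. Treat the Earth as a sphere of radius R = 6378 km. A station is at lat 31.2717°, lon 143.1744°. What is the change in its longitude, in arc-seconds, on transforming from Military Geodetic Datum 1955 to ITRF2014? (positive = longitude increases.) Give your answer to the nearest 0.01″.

sin φ = 0.519097, cos φ = 0.854715, sin λ = 0.599381, cos λ = -0.800464.
East component: ΔE = −sin λ·ΔX + cos λ·ΔY = −(0.599381)(-453) + (-0.800464)(478) = -111.10 m.
1° of latitude spans πR/180 = 111317 m; at latitude φ, 1° of longitude spans that × cos φ = 95144.4 m, so Δλ = -111.10 / 95144.4 × 3600 = -4.204″.

Δλ = -4.20″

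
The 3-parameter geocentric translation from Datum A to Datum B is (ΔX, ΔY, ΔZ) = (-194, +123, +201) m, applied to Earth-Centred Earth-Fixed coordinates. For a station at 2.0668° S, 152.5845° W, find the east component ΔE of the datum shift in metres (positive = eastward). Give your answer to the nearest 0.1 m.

ΔE = -198.5 m

The local east axis at (φ, λ) is (−sin λ, cos λ, 0), so ΔE = −sin(-152.5845°)·(-194) + cos(-152.5845°)·123 = -198.51 m.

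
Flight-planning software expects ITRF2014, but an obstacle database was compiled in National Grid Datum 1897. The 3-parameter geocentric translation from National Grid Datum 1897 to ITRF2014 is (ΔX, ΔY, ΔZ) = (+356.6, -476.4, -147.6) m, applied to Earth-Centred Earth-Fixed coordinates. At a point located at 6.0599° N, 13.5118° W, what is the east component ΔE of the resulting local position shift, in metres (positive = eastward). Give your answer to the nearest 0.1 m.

ΔE = -379.9 m

At φ = 6.0599°, λ = -13.5118°: sin φ = 0.105568, cos φ = 0.994412, sin λ = -0.233646, cos λ = 0.972322.
ΔE = −sin λ·ΔX + cos λ·ΔY = −(-0.233646)·(356.6) + (0.972322)·(-476.4) = -379.90 m.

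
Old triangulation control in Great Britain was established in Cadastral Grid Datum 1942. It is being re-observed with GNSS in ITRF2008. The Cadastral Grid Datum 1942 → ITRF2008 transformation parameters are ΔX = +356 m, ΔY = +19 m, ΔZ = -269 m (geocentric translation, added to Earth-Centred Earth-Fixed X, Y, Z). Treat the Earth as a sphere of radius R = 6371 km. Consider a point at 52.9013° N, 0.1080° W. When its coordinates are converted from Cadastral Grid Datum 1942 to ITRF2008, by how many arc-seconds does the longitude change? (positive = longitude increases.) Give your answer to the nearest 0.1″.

sin φ = 0.797598, cos φ = 0.603190, sin λ = -0.001885, cos λ = 0.999998.
East component: ΔE = −sin λ·ΔX + cos λ·ΔY = −(-0.001885)(356) + (0.999998)(19) = 19.67 m.
1° of latitude spans πR/180 = 111195 m; at latitude φ, 1° of longitude spans that × cos φ = 67071.7 m, so Δλ = 19.67 / 67071.7 × 3600 = 1.056″.

Δλ = 1.1″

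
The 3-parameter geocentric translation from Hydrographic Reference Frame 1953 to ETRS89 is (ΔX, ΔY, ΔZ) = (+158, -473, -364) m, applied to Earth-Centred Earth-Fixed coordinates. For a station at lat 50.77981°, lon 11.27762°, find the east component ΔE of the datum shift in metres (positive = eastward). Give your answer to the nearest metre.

At φ = 50.77981°, λ = 11.27762°: sin φ = 0.774722, cos φ = 0.632302, sin λ = 0.195563, cos λ = 0.980691.
ΔE = −sin λ·ΔX + cos λ·ΔY = −(0.195563)·(158) + (0.980691)·(-473) = -494.77 m.

ΔE = -495 m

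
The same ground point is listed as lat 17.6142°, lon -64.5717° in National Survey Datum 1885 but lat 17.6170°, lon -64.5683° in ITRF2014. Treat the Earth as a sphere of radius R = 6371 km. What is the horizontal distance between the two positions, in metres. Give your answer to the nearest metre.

476 m

Δφ = 17.6170° − 17.6142° = +0.0028°; Δλ = -64.5683° − -64.5717° = +0.0034°.
1° along a meridian = πR/180 = 111195 m.
ΔN = Δφ × 111195 = 311.3 m; ΔE = Δλ × 111195 × cos(17.6142°) = +0.0034 × 111195 × 0.953116 = 360.3 m.
Distance = √(ΔE² + ΔN²) = √(360.3² + 311.3²) = 476.2 m.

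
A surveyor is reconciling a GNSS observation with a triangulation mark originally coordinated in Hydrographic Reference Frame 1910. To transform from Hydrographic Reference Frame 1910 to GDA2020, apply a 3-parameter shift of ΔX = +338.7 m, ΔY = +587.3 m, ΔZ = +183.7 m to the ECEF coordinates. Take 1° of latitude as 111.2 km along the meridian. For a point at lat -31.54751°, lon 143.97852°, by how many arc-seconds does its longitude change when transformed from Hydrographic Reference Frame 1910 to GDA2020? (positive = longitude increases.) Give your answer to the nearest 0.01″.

sin φ = -0.523205, cos φ = 0.852207, sin λ = 0.588089, cos λ = -0.808797.
East component: ΔE = −sin λ·ΔX + cos λ·ΔY = −(0.588089)(338.7) + (-0.808797)(587.3) = -674.19 m.
1° of latitude spans 111200 m; at latitude φ, 1° of longitude spans that × cos φ = 94765.4 m, so Δλ = -674.19 / 94765.4 × 3600 = -25.612″.

Δλ = -25.61″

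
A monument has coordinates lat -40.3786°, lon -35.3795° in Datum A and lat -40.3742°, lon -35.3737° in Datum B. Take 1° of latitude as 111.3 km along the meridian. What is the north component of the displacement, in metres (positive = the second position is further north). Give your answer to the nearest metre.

ΔN = 490 m

Δφ = -40.3742° − -40.3786° = +0.0044°; Δλ = -35.3737° − -35.3795° = +0.0058°.
ΔN = Δφ × 111300 = 489.7 m; ΔE = Δλ × 111300 × cos(-40.3786°) = +0.0058 × 111300 × 0.761780 = 491.8 m.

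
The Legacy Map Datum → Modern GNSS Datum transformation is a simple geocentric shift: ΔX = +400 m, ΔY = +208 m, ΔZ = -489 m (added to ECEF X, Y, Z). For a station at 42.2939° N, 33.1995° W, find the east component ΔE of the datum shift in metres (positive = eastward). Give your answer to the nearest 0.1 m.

At φ = 42.2939°, λ = -33.1995°: sin φ = 0.672934, cos φ = 0.739703, sin λ = -0.547556, cos λ = 0.836769.
ΔE = −sin λ·ΔX + cos λ·ΔY = −(-0.547556)·(400) + (0.836769)·(208) = 393.07 m.

ΔE = 393.1 m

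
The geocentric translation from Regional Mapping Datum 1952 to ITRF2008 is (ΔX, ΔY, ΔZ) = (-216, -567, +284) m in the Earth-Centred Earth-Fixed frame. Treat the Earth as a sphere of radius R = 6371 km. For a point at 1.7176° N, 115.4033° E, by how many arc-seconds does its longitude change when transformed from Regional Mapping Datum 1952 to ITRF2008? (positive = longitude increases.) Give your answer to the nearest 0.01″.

Δλ = 14.20″

sin φ = 0.029973, cos φ = 0.999551, sin λ = 0.903311, cos λ = -0.428987.
East component: ΔE = −sin λ·ΔX + cos λ·ΔY = −(0.903311)(-216) + (-0.428987)(-567) = 438.35 m.
1° of latitude spans πR/180 = 111195 m; at latitude φ, 1° of longitude spans that × cos φ = 111145.0 m, so Δλ = 438.35 / 111145.0 × 3600 = 14.198″.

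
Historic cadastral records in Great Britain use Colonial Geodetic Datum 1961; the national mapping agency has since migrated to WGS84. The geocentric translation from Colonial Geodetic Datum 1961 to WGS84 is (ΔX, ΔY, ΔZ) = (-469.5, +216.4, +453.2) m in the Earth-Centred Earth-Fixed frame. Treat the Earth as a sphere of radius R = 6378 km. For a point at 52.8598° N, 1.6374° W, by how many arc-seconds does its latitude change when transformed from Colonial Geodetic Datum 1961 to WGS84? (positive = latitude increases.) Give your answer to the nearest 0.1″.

sin φ = 0.797161, cos φ = 0.603767, sin λ = -0.028574, cos λ = 0.999592.
North component: ΔN = −sin φ cos λ·ΔX − sin φ sin λ·ΔY + cos φ·ΔZ = −(0.797161)(0.999592)(-469.5) − (0.797161)(-0.028574)(216.4) + (0.603767)(453.2) = 652.67 m.
1° of latitude spans πR/180 = 111317 m, so Δφ = 652.67 / 111317 × 3600 = 21.107″.

Δφ = 21.1″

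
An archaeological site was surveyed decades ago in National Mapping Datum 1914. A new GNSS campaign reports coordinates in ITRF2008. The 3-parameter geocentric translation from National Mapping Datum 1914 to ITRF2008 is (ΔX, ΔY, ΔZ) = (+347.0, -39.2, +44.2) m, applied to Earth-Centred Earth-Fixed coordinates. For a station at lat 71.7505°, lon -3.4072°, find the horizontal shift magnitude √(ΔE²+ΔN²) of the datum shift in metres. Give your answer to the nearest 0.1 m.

The local east axis at (φ, λ) is (−sin λ, cos λ, 0), so ΔE = −sin(-3.4072°)·347.0 + cos(-3.4072°)·(-39.2) = -18.51 m.
The local north axis is (−sin φ cos λ, −sin φ sin λ, cos φ), giving ΔN = -328.964 − 2.213 + 13.841 = -317.34 m.
Horizontal magnitude = √(ΔE² + ΔN²) = √((-18.51)² + (-317.34)²) = 317.87 m.

317.9 m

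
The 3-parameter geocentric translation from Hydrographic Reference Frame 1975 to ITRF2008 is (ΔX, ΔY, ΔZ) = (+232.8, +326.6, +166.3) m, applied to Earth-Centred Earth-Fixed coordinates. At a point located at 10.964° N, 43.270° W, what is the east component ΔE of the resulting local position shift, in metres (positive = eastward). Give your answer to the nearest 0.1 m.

ΔE = 397.4 m

At φ = 10.964°, λ = -43.270°: sin φ = 0.190192, cos φ = 0.981747, sin λ = -0.685437, cos λ = 0.728132.
ΔE = −sin λ·ΔX + cos λ·ΔY = −(-0.685437)·(232.8) + (0.728132)·(326.6) = 397.38 m.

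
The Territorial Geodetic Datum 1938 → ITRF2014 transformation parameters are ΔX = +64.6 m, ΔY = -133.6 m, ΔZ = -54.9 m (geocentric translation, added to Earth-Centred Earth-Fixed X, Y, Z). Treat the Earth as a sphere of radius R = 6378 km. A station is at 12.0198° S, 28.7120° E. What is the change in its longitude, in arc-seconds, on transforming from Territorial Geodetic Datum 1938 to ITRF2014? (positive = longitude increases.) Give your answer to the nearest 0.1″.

sin φ = -0.208250, cos φ = 0.978076, sin λ = 0.480407, cos λ = 0.877046.
East component: ΔE = −sin λ·ΔX + cos λ·ΔY = −(0.480407)(64.6) + (0.877046)(-133.6) = -148.21 m.
1° of latitude spans πR/180 = 111317 m; at latitude φ, 1° of longitude spans that × cos φ = 108876.5 m, so Δλ = -148.21 / 108876.5 × 3600 = -4.900″.

Δλ = -4.9″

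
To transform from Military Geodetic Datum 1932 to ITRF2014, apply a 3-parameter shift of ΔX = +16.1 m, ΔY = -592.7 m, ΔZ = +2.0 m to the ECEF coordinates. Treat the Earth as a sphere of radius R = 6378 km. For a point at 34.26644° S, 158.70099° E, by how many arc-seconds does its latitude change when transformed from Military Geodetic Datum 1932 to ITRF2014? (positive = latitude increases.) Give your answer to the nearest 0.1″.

sin φ = -0.563042, cos φ = 0.826428, sin λ = 0.363235, cos λ = -0.931698.
North component: ΔN = −sin φ cos λ·ΔX − sin φ sin λ·ΔY + cos φ·ΔZ = −(-0.563042)(-0.931698)(16.1) − (-0.563042)(0.363235)(-592.7) + (0.826428)(2.0) = -128.01 m.
1° of latitude spans πR/180 = 111317 m, so Δφ = -128.01 / 111317 × 3600 = -4.140″.

Δφ = -4.1″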